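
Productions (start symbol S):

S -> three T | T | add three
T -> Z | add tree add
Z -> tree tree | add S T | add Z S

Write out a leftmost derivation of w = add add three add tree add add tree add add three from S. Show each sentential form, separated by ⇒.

S ⇒ T ⇒ Z ⇒ add Z S ⇒ add add S T S ⇒ add add three T T S ⇒ add add three add tree add T S ⇒ add add three add tree add add tree add S ⇒ add add three add tree add add tree add add three

S ⇒ T   [S -> T]
T ⇒ Z   [T -> Z]
Z ⇒ add Z S   [Z -> add Z S]
add Z S ⇒ add add S T S   [Z -> add S T]
add add S T S ⇒ add add three T T S   [S -> three T]
add add three T T S ⇒ add add three add tree add T S   [T -> add tree add]
add add three add tree add T S ⇒ add add three add tree add add tree add S   [T -> add tree add]
add add three add tree add add tree add S ⇒ add add three add tree add add tree add add three   [S -> add three]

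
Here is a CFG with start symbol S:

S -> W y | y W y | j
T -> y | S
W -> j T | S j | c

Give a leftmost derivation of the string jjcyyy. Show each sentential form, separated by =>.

S=>Wy=>jTy=>jSy=>jWyy=>jjTyy=>jjSyy=>jjWyyy=>jjcyyy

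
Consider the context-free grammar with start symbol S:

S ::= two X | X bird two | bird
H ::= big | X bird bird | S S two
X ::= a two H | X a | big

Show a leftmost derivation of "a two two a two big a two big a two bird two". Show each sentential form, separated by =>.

S => X bird two   [S ::= X bird two]
X bird two => a two H bird two   [X ::= a two H]
a two H bird two => a two S S two bird two   [H ::= S S two]
a two S S two bird two => a two two X S two bird two   [S ::= two X]
a two two X S two bird two => a two two X a S two bird two   [X ::= X a]
a two two X a S two bird two => a two two a two H a S two bird two   [X ::= a two H]
a two two a two H a S two bird two => a two two a two big a S two bird two   [H ::= big]
a two two a two big a S two bird two => a two two a two big a two X two bird two   [S ::= two X]
a two two a two big a two X two bird two => a two two a two big a two X a two bird two   [X ::= X a]
a two two a two big a two X a two bird two => a two two a two big a two big a two bird two   [X ::= big]

S => X bird two => a two H bird two => a two S S two bird two => a two two X S two bird two => a two two X a S two bird two => a two two a two H a S two bird two => a two two a two big a S two bird two => a two two a two big a two X two bird two => a two two a two big a two X a two bird two => a two two a two big a two big a two bird two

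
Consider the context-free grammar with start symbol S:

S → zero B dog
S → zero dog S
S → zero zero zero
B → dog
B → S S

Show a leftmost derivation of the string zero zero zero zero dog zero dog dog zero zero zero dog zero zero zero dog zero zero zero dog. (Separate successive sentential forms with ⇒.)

S ⇒ zero B dog ⇒ zero S S dog ⇒ zero zero B dog S dog ⇒ zero zero S S dog S dog ⇒ zero zero zero B dog S dog S dog ⇒ zero zero zero S S dog S dog S dog ⇒ zero zero zero zero dog S S dog S dog S dog ⇒ zero zero zero zero dog zero B dog S dog S dog S dog ⇒ zero zero zero zero dog zero dog dog S dog S dog S dog ⇒ zero zero zero zero dog zero dog dog zero zero zero dog S dog S dog ⇒ zero zero zero zero dog zero dog dog zero zero zero dog zero zero zero dog S dog ⇒ zero zero zero zero dog zero dog dog zero zero zero dog zero zero zero dog zero zero zero dog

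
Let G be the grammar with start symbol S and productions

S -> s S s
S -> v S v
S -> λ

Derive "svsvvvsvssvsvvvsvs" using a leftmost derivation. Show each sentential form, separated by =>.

S => sSs   [S -> s S s]
sSs => svSvs   [S -> v S v]
svSvs => svsSsvs   [S -> s S s]
svsSsvs => svsvSvsvs   [S -> v S v]
svsvSvsvs => svsvvSvvsvs   [S -> v S v]
svsvvSvvsvs => svsvvvSvvvsvs   [S -> v S v]
svsvvvSvvvsvs => svsvvvsSsvvvsvs   [S -> s S s]
svsvvvsSsvvvsvs => svsvvvsvSvsvvvsvs   [S -> v S v]
svsvvvsvSvsvvvsvs => svsvvvsvsSsvsvvvsvs   [S -> s S s]
svsvvvsvsSsvsvvvsvs => svsvvvsvssvsvvvsvs   [S -> λ]

S=>sSs=>svSvs=>svsSsvs=>svsvSvsvs=>svsvvSvvsvs=>svsvvvSvvvsvs=>svsvvvsSsvvvsvs=>svsvvvsvSvsvvvsvs=>svsvvvsvsSsvsvvvsvs=>svsvvvsvssvsvvvsvs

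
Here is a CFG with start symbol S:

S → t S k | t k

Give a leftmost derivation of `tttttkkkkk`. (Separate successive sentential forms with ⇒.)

S ⇒ tSk   [S → t S k]
tSk ⇒ ttSkk   [S → t S k]
ttSkk ⇒ tttSkkk   [S → t S k]
tttSkkk ⇒ ttttSkkkk   [S → t S k]
ttttSkkkk ⇒ tttttkkkkk   [S → t k]

S ⇒ tSk ⇒ ttSkk ⇒ tttSkkk ⇒ ttttSkkkk ⇒ tttttkkkkk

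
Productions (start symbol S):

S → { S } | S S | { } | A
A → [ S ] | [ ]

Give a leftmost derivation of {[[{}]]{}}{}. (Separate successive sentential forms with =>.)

S => SS   [S → S S]
SS => {S}S   [S → { S }]
{S}S => {SS}S   [S → S S]
{SS}S => {AS}S   [S → A]
{AS}S => {[S]S}S   [A → [ S ]]
{[S]S}S => {[A]S}S   [S → A]
{[A]S}S => {[[S]]S}S   [A → [ S ]]
{[[S]]S}S => {[[{}]]S}S   [S → { }]
{[[{}]]S}S => {[[{}]]{}}S   [S → { }]
{[[{}]]{}}S => {[[{}]]{}}{}   [S → { }]

S => SS => {S}S => {SS}S => {AS}S => {[S]S}S => {[A]S}S => {[[S]]S}S => {[[{}]]S}S => {[[{}]]{}}S => {[[{}]]{}}{}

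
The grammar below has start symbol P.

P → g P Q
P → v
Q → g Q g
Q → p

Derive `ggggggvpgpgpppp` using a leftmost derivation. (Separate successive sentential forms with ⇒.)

P ⇒ gPQ   [P → g P Q]
gPQ ⇒ ggPQQ   [P → g P Q]
ggPQQ ⇒ gggPQQQ   [P → g P Q]
gggPQQQ ⇒ ggggPQQQQ   [P → g P Q]
ggggPQQQQ ⇒ gggggPQQQQQ   [P → g P Q]
gggggPQQQQQ ⇒ ggggggPQQQQQQ   [P → g P Q]
ggggggPQQQQQQ ⇒ ggggggvQQQQQQ   [P → v]
ggggggvQQQQQQ ⇒ ggggggvpQQQQQ   [Q → p]
ggggggvpQQQQQ ⇒ ggggggvpgQgQQQQ   [Q → g Q g]
ggggggvpgQgQQQQ ⇒ ggggggvpgpgQQQQ   [Q → p]
ggggggvpgpgQQQQ ⇒ ggggggvpgpgpQQQ   [Q → p]
ggggggvpgpgpQQQ ⇒ ggggggvpgpgppQQ   [Q → p]
ggggggvpgpgppQQ ⇒ ggggggvpgpgpppQ   [Q → p]
ggggggvpgpgpppQ ⇒ ggggggvpgpgpppp   [Q → p]

P ⇒ gPQ ⇒ ggPQQ ⇒ gggPQQQ ⇒ ggggPQQQQ ⇒ gggggPQQQQQ ⇒ ggggggPQQQQQQ ⇒ ggggggvQQQQQQ ⇒ ggggggvpQQQQQ ⇒ ggggggvpgQgQQQQ ⇒ ggggggvpgpgQQQQ ⇒ ggggggvpgpgpQQQ ⇒ ggggggvpgpgppQQ ⇒ ggggggvpgpgpppQ ⇒ ggggggvpgpgpppp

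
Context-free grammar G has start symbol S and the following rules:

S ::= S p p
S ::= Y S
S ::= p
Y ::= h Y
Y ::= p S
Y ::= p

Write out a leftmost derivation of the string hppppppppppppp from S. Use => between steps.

S => Spp   [S ::= S p p]
Spp => Spppp   [S ::= S p p]
Spppp => YSpppp   [S ::= Y S]
YSpppp => hYSpppp   [Y ::= h Y]
hYSpppp => hpSSpppp   [Y ::= p S]
hpSSpppp => hpSppSpppp   [S ::= S p p]
hpSppSpppp => hpSppppSpppp   [S ::= S p p]
hpSppppSpppp => hpSppppppSpppp   [S ::= S p p]
hpSppppppSpppp => hppppppppSpppp   [S ::= p]
hppppppppSpppp => hppppppppppppp   [S ::= p]

S => Spp => Spppp => YSpppp => hYSpppp => hpSSpppp => hpSppSpppp => hpSppppSpppp => hpSppppppSpppp => hppppppppSpppp => hppppppppppppp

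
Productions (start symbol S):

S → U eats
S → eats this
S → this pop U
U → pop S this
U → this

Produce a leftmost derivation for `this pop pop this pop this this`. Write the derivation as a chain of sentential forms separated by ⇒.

S ⇒ this pop U ⇒ this pop pop S this ⇒ this pop pop this pop U this ⇒ this pop pop this pop this this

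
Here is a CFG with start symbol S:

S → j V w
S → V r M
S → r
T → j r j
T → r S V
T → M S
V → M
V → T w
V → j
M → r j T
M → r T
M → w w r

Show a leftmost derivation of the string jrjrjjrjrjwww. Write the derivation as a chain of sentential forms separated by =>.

S=>jVw=>jTww=>jMSww=>jrTSww=>jrjrjSww=>jrjrjjVwww=>jrjrjjMwww=>jrjrjjrTwww=>jrjrjjrjrjwww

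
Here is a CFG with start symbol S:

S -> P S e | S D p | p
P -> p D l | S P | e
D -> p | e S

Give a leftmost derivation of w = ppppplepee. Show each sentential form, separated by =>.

S => PSe => SPSe => SDpPSe => pDpPSe => pppPSe => ppppDlSe => ppppplSe => ppppplPSee => pppppleSee => ppppplepee

S => PSe   [S -> P S e]
PSe => SPSe   [P -> S P]
SPSe => SDpPSe   [S -> S D p]
SDpPSe => pDpPSe   [S -> p]
pDpPSe => pppPSe   [D -> p]
pppPSe => ppppDlSe   [P -> p D l]
ppppDlSe => ppppplSe   [D -> p]
ppppplSe => ppppplPSee   [S -> P S e]
ppppplPSee => pppppleSee   [P -> e]
pppppleSee => ppppplepee   [S -> p]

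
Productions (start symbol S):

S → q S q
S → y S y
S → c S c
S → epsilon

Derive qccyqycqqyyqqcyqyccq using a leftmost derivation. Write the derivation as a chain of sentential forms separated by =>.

S => qSq => qcScq => qccSccq => qccySyccq => qccyqSqyccq => qccyqySyqyccq => qccyqycScyqyccq => qccyqycqSqcyqyccq => qccyqycqqSqqcyqyccq => qccyqycqqySyqqcyqyccq => qccyqycqqyyqqcyqyccq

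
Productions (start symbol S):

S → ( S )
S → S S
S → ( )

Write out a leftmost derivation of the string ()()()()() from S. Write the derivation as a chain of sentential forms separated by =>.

S => SS => SSS => SSSS => ()SSS => ()()SS => ()()SSS => ()()()SS => ()()()()S => ()()()()()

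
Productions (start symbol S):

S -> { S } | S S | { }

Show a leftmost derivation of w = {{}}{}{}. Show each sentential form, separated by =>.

S => SS   [S -> S S]
SS => SSS   [S -> S S]
SSS => {S}SS   [S -> { S }]
{S}SS => {{}}SS   [S -> { }]
{{}}SS => {{}}{}S   [S -> { }]
{{}}{}S => {{}}{}{}   [S -> { }]

S=>SS=>SSS=>{S}SS=>{{}}SS=>{{}}{}S=>{{}}{}{}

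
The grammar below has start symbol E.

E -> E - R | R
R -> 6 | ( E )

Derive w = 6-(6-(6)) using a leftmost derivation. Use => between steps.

E => E-R => R-R => 6-R => 6-(E) => 6-(E-R) => 6-(R-R) => 6-(6-R) => 6-(6-(E)) => 6-(6-(R)) => 6-(6-(6))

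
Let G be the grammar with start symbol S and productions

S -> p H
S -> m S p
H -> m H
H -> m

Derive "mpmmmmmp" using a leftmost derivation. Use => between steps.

S => mSp   [S -> m S p]
mSp => mpHp   [S -> p H]
mpHp => mpmHp   [H -> m H]
mpmHp => mpmmHp   [H -> m H]
mpmmHp => mpmmmHp   [H -> m H]
mpmmmHp => mpmmmmHp   [H -> m H]
mpmmmmHp => mpmmmmmp   [H -> m]

S => mSp => mpHp => mpmHp => mpmmHp => mpmmmHp => mpmmmmHp => mpmmmmmp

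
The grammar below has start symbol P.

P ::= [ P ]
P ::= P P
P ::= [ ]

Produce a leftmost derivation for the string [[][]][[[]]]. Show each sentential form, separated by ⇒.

P⇒PP⇒[P]P⇒[PP]P⇒[[]P]P⇒[[][]]P⇒[[][]][P]⇒[[][]][[P]]⇒[[][]][[[]]]

P ⇒ PP   [P ::= P P]
PP ⇒ [P]P   [P ::= [ P ]]
[P]P ⇒ [PP]P   [P ::= P P]
[PP]P ⇒ [[]P]P   [P ::= [ ]]
[[]P]P ⇒ [[][]]P   [P ::= [ ]]
[[][]]P ⇒ [[][]][P]   [P ::= [ P ]]
[[][]][P] ⇒ [[][]][[P]]   [P ::= [ P ]]
[[][]][[P]] ⇒ [[][]][[[]]]   [P ::= [ ]]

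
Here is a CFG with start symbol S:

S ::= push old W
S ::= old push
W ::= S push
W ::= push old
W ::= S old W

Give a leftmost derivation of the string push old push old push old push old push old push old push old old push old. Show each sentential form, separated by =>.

S => push old W => push old S old W => push old push old W old W => push old push old S old W old W => push old push old push old W old W old W => push old push old push old S push old W old W => push old push old push old push old W push old W old W => push old push old push old push old push old push old W old W => push old push old push old push old push old push old push old old W => push old push old push old push old push old push old push old old push old

S => push old W   [S ::= push old W]
push old W => push old S old W   [W ::= S old W]
push old S old W => push old push old W old W   [S ::= push old W]
push old push old W old W => push old push old S old W old W   [W ::= S old W]
push old push old S old W old W => push old push old push old W old W old W   [S ::= push old W]
push old push old push old W old W old W => push old push old push old S push old W old W   [W ::= S push]
push old push old push old S push old W old W => push old push old push old push old W push old W old W   [S ::= push old W]
push old push old push old push old W push old W old W => push old push old push old push old push old push old W old W   [W ::= push old]
push old push old push old push old push old push old W old W => push old push old push old push old push old push old push old old W   [W ::= push old]
push old push old push old push old push old push old push old old W => push old push old push old push old push old push old push old old push old   [W ::= push old]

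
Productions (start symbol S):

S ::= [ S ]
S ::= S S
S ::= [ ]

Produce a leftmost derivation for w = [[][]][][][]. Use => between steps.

S => SS   [S ::= S S]
SS => SSS   [S ::= S S]
SSS => SSSS   [S ::= S S]
SSSS => [S]SSS   [S ::= [ S ]]
[S]SSS => [SS]SSS   [S ::= S S]
[SS]SSS => [[]S]SSS   [S ::= [ ]]
[[]S]SSS => [[][]]SSS   [S ::= [ ]]
[[][]]SSS => [[][]][]SS   [S ::= [ ]]
[[][]][]SS => [[][]][][]S   [S ::= [ ]]
[[][]][][]S => [[][]][][][]   [S ::= [ ]]

S=>SS=>SSS=>SSSS=>[S]SSS=>[SS]SSS=>[[]S]SSS=>[[][]]SSS=>[[][]][]SS=>[[][]][][]S=>[[][]][][][]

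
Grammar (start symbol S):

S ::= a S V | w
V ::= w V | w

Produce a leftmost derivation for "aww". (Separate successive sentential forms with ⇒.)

S ⇒ aSV ⇒ awV ⇒ aww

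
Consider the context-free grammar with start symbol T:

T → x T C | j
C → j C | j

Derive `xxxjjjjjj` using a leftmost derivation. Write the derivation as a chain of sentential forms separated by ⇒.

T ⇒ xTC ⇒ xxTCC ⇒ xxxTCCC ⇒ xxxjCCC ⇒ xxxjjCCC ⇒ xxxjjjCCC ⇒ xxxjjjjCC ⇒ xxxjjjjjC ⇒ xxxjjjjjj

T ⇒ xTC   [T → x T C]
xTC ⇒ xxTCC   [T → x T C]
xxTCC ⇒ xxxTCCC   [T → x T C]
xxxTCCC ⇒ xxxjCCC   [T → j]
xxxjCCC ⇒ xxxjjCCC   [C → j C]
xxxjjCCC ⇒ xxxjjjCCC   [C → j C]
xxxjjjCCC ⇒ xxxjjjjCC   [C → j]
xxxjjjjCC ⇒ xxxjjjjjC   [C → j]
xxxjjjjjC ⇒ xxxjjjjjj   [C → j]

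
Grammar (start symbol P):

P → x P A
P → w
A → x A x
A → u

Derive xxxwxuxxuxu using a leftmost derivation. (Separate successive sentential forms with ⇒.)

P ⇒ xPA   [P → x P A]
xPA ⇒ xxPAA   [P → x P A]
xxPAA ⇒ xxxPAAA   [P → x P A]
xxxPAAA ⇒ xxxwAAA   [P → w]
xxxwAAA ⇒ xxxwxAxAA   [A → x A x]
xxxwxAxAA ⇒ xxxwxuxAA   [A → u]
xxxwxuxAA ⇒ xxxwxuxxAxA   [A → x A x]
xxxwxuxxAxA ⇒ xxxwxuxxuxA   [A → u]
xxxwxuxxuxA ⇒ xxxwxuxxuxu   [A → u]

P⇒xPA⇒xxPAA⇒xxxPAAA⇒xxxwAAA⇒xxxwxAxAA⇒xxxwxuxAA⇒xxxwxuxxAxA⇒xxxwxuxxuxA⇒xxxwxuxxuxu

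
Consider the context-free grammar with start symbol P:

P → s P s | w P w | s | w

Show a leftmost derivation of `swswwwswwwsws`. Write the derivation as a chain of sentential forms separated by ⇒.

P⇒sPs⇒swPws⇒swsPsws⇒swswPwsws⇒swswwPwwsws⇒swswwwPwwwsws⇒swswwwswwwsws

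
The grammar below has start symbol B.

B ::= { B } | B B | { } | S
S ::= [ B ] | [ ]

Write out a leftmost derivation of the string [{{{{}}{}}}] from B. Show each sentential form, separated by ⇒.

B ⇒ S ⇒ [B] ⇒ [{B}] ⇒ [{{B}}] ⇒ [{{BB}}] ⇒ [{{{B}B}}] ⇒ [{{{{}}B}}] ⇒ [{{{{}}{}}}]

B ⇒ S   [B ::= S]
S ⇒ [B]   [S ::= [ B ]]
[B] ⇒ [{B}]   [B ::= { B }]
[{B}] ⇒ [{{B}}]   [B ::= { B }]
[{{B}}] ⇒ [{{BB}}]   [B ::= B B]
[{{BB}}] ⇒ [{{{B}B}}]   [B ::= { B }]
[{{{B}B}}] ⇒ [{{{{}}B}}]   [B ::= { }]
[{{{{}}B}}] ⇒ [{{{{}}{}}}]   [B ::= { }]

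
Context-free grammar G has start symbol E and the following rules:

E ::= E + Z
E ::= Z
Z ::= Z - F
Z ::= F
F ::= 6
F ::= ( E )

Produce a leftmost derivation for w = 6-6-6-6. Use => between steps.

E => Z   [E ::= Z]
Z => Z-F   [Z ::= Z - F]
Z-F => Z-F-F   [Z ::= Z - F]
Z-F-F => Z-F-F-F   [Z ::= Z - F]
Z-F-F-F => F-F-F-F   [Z ::= F]
F-F-F-F => 6-F-F-F   [F ::= 6]
6-F-F-F => 6-6-F-F   [F ::= 6]
6-6-F-F => 6-6-6-F   [F ::= 6]
6-6-6-F => 6-6-6-6   [F ::= 6]

E=>Z=>Z-F=>Z-F-F=>Z-F-F-F=>F-F-F-F=>6-F-F-F=>6-6-F-F=>6-6-6-F=>6-6-6-6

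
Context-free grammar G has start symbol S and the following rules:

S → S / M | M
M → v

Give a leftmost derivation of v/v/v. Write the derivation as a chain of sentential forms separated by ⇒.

S ⇒ S/M ⇒ S/M/M ⇒ M/M/M ⇒ v/M/M ⇒ v/v/M ⇒ v/v/v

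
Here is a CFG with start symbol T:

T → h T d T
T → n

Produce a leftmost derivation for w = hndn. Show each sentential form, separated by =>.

T => hTdT   [T → h T d T]
hTdT => hndT   [T → n]
hndT => hndn   [T → n]

T => hTdT => hndT => hndn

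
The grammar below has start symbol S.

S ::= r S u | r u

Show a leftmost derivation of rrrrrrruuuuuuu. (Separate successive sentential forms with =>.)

S => rSu   [S ::= r S u]
rSu => rrSuu   [S ::= r S u]
rrSuu => rrrSuuu   [S ::= r S u]
rrrSuuu => rrrrSuuuu   [S ::= r S u]
rrrrSuuuu => rrrrrSuuuuu   [S ::= r S u]
rrrrrSuuuuu => rrrrrrSuuuuuu   [S ::= r S u]
rrrrrrSuuuuuu => rrrrrrruuuuuuu   [S ::= r u]

S=>rSu=>rrSuu=>rrrSuuu=>rrrrSuuuu=>rrrrrSuuuuu=>rrrrrrSuuuuuu=>rrrrrrruuuuuuu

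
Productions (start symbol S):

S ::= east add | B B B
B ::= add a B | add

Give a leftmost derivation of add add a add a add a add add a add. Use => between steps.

S => B B B   [S ::= B B B]
B B B => add B B   [B ::= add]
add B B => add add a B B   [B ::= add a B]
add add a B B => add add a add a B B   [B ::= add a B]
add add a add a B B => add add a add a add a B B   [B ::= add a B]
add add a add a add a B B => add add a add a add a add B   [B ::= add]
add add a add a add a add B => add add a add a add a add add a B   [B ::= add a B]
add add a add a add a add add a B => add add a add a add a add add a add   [B ::= add]

S => B B B => add B B => add add a B B => add add a add a B B => add add a add a add a B B => add add a add a add a add B => add add a add a add a add add a B => add add a add a add a add add a add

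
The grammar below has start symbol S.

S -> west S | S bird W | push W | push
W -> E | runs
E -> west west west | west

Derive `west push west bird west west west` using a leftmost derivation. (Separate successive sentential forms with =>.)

S => west S => west S bird W => west push W bird W => west push E bird W => west push west bird W => west push west bird E => west push west bird west west west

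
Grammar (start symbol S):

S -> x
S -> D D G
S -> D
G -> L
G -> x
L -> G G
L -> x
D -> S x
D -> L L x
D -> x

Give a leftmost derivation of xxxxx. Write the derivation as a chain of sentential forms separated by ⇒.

S ⇒ DDG ⇒ LLxDG ⇒ xLxDG ⇒ xxxDG ⇒ xxxxG ⇒ xxxxx

S ⇒ DDG   [S -> D D G]
DDG ⇒ LLxDG   [D -> L L x]
LLxDG ⇒ xLxDG   [L -> x]
xLxDG ⇒ xxxDG   [L -> x]
xxxDG ⇒ xxxxG   [D -> x]
xxxxG ⇒ xxxxx   [G -> x]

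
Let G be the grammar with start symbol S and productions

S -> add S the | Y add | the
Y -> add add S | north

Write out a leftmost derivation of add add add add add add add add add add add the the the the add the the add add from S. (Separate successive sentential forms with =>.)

S => Y add   [S -> Y add]
Y add => add add S add   [Y -> add add S]
add add S add => add add Y add add   [S -> Y add]
add add Y add add => add add add add S add add   [Y -> add add S]
add add add add S add add => add add add add add S the add add   [S -> add S the]
add add add add add S the add add => add add add add add add S the the add add   [S -> add S the]
add add add add add add S the the add add => add add add add add add Y add the the add add   [S -> Y add]
add add add add add add Y add the the add add => add add add add add add add add S add the the add add   [Y -> add add S]
add add add add add add add add S add the the add add => add add add add add add add add add S the add the the add add   [S -> add S the]
add add add add add add add add add S the add the the add add => add add add add add add add add add add S the the add the the add add   [S -> add S the]
add add add add add add add add add add S the the add the the add add => add add add add add add add add add add add S the the the add the the add add   [S -> add S the]
add add add add add add add add add add add S the the the add the the add add => add add add add add add add add add add add the the the the add the the add add   [S -> the]

S => Y add => add add S add => add add Y add add => add add add add S add add => add add add add add S the add add => add add add add add add S the the add add => add add add add add add Y add the the add add => add add add add add add add add S add the the add add => add add add add add add add add add S the add the the add add => add add add add add add add add add add S the the add the the add add => add add add add add add add add add add add S the the the add the the add add => add add add add add add add add add add add the the the the add the the add add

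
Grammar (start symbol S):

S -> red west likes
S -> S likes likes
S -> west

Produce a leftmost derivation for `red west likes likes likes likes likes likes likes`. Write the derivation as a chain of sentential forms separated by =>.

S => S likes likes   [S -> S likes likes]
S likes likes => S likes likes likes likes   [S -> S likes likes]
S likes likes likes likes => S likes likes likes likes likes likes   [S -> S likes likes]
S likes likes likes likes likes likes => red west likes likes likes likes likes likes likes   [S -> red west likes]

S => S likes likes => S likes likes likes likes => S likes likes likes likes likes likes => red west likes likes likes likes likes likes likes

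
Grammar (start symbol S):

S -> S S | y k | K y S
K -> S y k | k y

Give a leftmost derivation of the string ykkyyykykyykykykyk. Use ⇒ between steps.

S ⇒ SS   [S -> S S]
SS ⇒ ykS   [S -> y k]
ykS ⇒ ykSS   [S -> S S]
ykSS ⇒ ykSSS   [S -> S S]
ykSSS ⇒ ykKySSS   [S -> K y S]
ykKySSS ⇒ ykkyySSS   [K -> k y]
ykkyySSS ⇒ ykkyySSSS   [S -> S S]
ykkyySSSS ⇒ ykkyyKySSSS   [S -> K y S]
ykkyyKySSSS ⇒ ykkyySykySSSS   [K -> S y k]
ykkyySykySSSS ⇒ ykkyyykykySSSS   [S -> y k]
ykkyyykykySSSS ⇒ ykkyyykykyykSSS   [S -> y k]
ykkyyykykyykSSS ⇒ ykkyyykykyykykSS   [S -> y k]
ykkyyykykyykykSS ⇒ ykkyyykykyykykykS   [S -> y k]
ykkyyykykyykykykS ⇒ ykkyyykykyykykykyk   [S -> y k]

S⇒SS⇒ykS⇒ykSS⇒ykSSS⇒ykKySSS⇒ykkyySSS⇒ykkyySSSS⇒ykkyyKySSSS⇒ykkyySykySSSS⇒ykkyyykykySSSS⇒ykkyyykykyykSSS⇒ykkyyykykyykykSS⇒ykkyyykykyykykykS⇒ykkyyykykyykykykyk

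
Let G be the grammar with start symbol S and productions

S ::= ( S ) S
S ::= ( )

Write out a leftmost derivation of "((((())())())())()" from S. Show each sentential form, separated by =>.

S => (S)S   [S ::= ( S ) S]
(S)S => ((S)S)S   [S ::= ( S ) S]
((S)S)S => (((S)S)S)S   [S ::= ( S ) S]
(((S)S)S)S => ((((S)S)S)S)S   [S ::= ( S ) S]
((((S)S)S)S)S => ((((())S)S)S)S   [S ::= ( )]
((((())S)S)S)S => ((((())())S)S)S   [S ::= ( )]
((((())())S)S)S => ((((())())())S)S   [S ::= ( )]
((((())())())S)S => ((((())())())())S   [S ::= ( )]
((((())())())())S => ((((())())())())()   [S ::= ( )]

S => (S)S => ((S)S)S => (((S)S)S)S => ((((S)S)S)S)S => ((((())S)S)S)S => ((((())())S)S)S => ((((())())())S)S => ((((())())())())S => ((((())())())())()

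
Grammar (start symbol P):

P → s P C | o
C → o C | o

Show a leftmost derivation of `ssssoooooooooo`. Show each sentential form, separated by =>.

P => sPC => ssPCC => sssPCCC => ssssPCCCC => ssssoCCCC => ssssooCCC => ssssoooCC => ssssooooCC => ssssoooooCC => ssssooooooCC => ssssoooooooCC => ssssooooooooCC => ssssoooooooooC => ssssoooooooooo

P => sPC   [P → s P C]
sPC => ssPCC   [P → s P C]
ssPCC => sssPCCC   [P → s P C]
sssPCCC => ssssPCCCC   [P → s P C]
ssssPCCCC => ssssoCCCC   [P → o]
ssssoCCCC => ssssooCCC   [C → o]
ssssooCCC => ssssoooCC   [C → o]
ssssoooCC => ssssooooCC   [C → o C]
ssssooooCC => ssssoooooCC   [C → o C]
ssssoooooCC => ssssooooooCC   [C → o C]
ssssooooooCC => ssssoooooooCC   [C → o C]
ssssoooooooCC => ssssooooooooCC   [C → o C]
ssssooooooooCC => ssssoooooooooC   [C → o]
ssssoooooooooC => ssssoooooooooo   [C → o]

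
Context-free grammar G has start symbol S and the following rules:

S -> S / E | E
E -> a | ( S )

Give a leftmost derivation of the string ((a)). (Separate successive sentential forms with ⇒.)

S ⇒ E   [S -> E]
E ⇒ (S)   [E -> ( S )]
(S) ⇒ (E)   [S -> E]
(E) ⇒ ((S))   [E -> ( S )]
((S)) ⇒ ((E))   [S -> E]
((E)) ⇒ ((a))   [E -> a]

S⇒E⇒(S)⇒(E)⇒((S))⇒((E))⇒((a))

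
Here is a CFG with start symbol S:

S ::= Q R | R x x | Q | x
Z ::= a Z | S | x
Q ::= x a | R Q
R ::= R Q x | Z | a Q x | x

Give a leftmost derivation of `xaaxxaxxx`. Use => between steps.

S=>Rxx=>RQxxx=>ZQxxx=>xQxxx=>xRQxxx=>xZQxxx=>xaZQxxx=>xaaZQxxx=>xaaSQxxx=>xaaxQxxx=>xaaxxaxxx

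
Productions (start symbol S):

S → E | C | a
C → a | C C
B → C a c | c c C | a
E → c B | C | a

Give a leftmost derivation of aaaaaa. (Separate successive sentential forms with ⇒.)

S ⇒ C ⇒ CC ⇒ CCC ⇒ aCC ⇒ aCCC ⇒ aCCCC ⇒ aCCCCC ⇒ aaCCCC ⇒ aaaCCC ⇒ aaaaCC ⇒ aaaaaC ⇒ aaaaaa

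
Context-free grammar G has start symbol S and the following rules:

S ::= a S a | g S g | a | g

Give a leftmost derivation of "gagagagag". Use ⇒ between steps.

S⇒gSg⇒gaSag⇒gagSgag⇒gagaSagag⇒gagagagag

S ⇒ gSg   [S ::= g S g]
gSg ⇒ gaSag   [S ::= a S a]
gaSag ⇒ gagSgag   [S ::= g S g]
gagSgag ⇒ gagaSagag   [S ::= a S a]
gagaSagag ⇒ gagagagag   [S ::= g]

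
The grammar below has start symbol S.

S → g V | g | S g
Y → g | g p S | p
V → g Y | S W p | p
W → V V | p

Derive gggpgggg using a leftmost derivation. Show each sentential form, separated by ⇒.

S ⇒ gV ⇒ ggY ⇒ gggpS ⇒ gggpSg ⇒ gggpSgg ⇒ gggpSggg ⇒ gggpgggg

S ⇒ gV   [S → g V]
gV ⇒ ggY   [V → g Y]
ggY ⇒ gggpS   [Y → g p S]
gggpS ⇒ gggpSg   [S → S g]
gggpSg ⇒ gggpSgg   [S → S g]
gggpSgg ⇒ gggpSggg   [S → S g]
gggpSggg ⇒ gggpgggg   [S → g]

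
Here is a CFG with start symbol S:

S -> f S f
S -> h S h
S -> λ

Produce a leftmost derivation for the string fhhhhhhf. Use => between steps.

S => fSf => fhShf => fhhShhf => fhhhShhhf => fhhhhhhf

S => fSf   [S -> f S f]
fSf => fhShf   [S -> h S h]
fhShf => fhhShhf   [S -> h S h]
fhhShhf => fhhhShhhf   [S -> h S h]
fhhhShhhf => fhhhhhhf   [S -> λ]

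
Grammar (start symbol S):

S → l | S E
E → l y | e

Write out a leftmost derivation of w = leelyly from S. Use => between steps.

S => SE   [S → S E]
SE => SEE   [S → S E]
SEE => SEEE   [S → S E]
SEEE => SEEEE   [S → S E]
SEEEE => lEEEE   [S → l]
lEEEE => leEEE   [E → e]
leEEE => leeEE   [E → e]
leeEE => leelyE   [E → l y]
leelyE => leelyly   [E → l y]

S => SE => SEE => SEEE => SEEEE => lEEEE => leEEE => leeEE => leelyE => leelyly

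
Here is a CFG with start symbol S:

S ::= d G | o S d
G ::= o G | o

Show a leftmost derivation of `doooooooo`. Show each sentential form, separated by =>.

S => dG => doG => dooG => doooG => dooooG => doooooG => dooooooG => doooooooG => doooooooo

S => dG   [S ::= d G]
dG => doG   [G ::= o G]
doG => dooG   [G ::= o G]
dooG => doooG   [G ::= o G]
doooG => dooooG   [G ::= o G]
dooooG => doooooG   [G ::= o G]
doooooG => dooooooG   [G ::= o G]
dooooooG => doooooooG   [G ::= o G]
doooooooG => doooooooo   [G ::= o]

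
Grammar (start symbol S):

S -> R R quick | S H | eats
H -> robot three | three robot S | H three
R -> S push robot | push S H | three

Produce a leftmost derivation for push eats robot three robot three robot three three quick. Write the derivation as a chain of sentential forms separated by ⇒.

S ⇒ R R quick ⇒ push S H R quick ⇒ push S H H R quick ⇒ push S H H H R quick ⇒ push eats H H H R quick ⇒ push eats robot three H H R quick ⇒ push eats robot three robot three H R quick ⇒ push eats robot three robot three robot three R quick ⇒ push eats robot three robot three robot three three quick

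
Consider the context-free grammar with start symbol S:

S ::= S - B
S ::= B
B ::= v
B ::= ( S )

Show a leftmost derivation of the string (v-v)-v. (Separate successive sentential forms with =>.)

S=>S-B=>B-B=>(S)-B=>(S-B)-B=>(B-B)-B=>(v-B)-B=>(v-v)-B=>(v-v)-v

S => S-B   [S ::= S - B]
S-B => B-B   [S ::= B]
B-B => (S)-B   [B ::= ( S )]
(S)-B => (S-B)-B   [S ::= S - B]
(S-B)-B => (B-B)-B   [S ::= B]
(B-B)-B => (v-B)-B   [B ::= v]
(v-B)-B => (v-v)-B   [B ::= v]
(v-v)-B => (v-v)-v   [B ::= v]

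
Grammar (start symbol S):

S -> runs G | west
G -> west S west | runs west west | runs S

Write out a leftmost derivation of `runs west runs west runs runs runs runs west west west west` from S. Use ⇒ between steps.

S ⇒ runs G ⇒ runs west S west ⇒ runs west runs G west ⇒ runs west runs west S west west ⇒ runs west runs west runs G west west ⇒ runs west runs west runs runs S west west ⇒ runs west runs west runs runs runs G west west ⇒ runs west runs west runs runs runs runs west west west west

S ⇒ runs G   [S -> runs G]
runs G ⇒ runs west S west   [G -> west S west]
runs west S west ⇒ runs west runs G west   [S -> runs G]
runs west runs G west ⇒ runs west runs west S west west   [G -> west S west]
runs west runs west S west west ⇒ runs west runs west runs G west west   [S -> runs G]
runs west runs west runs G west west ⇒ runs west runs west runs runs S west west   [G -> runs S]
runs west runs west runs runs S west west ⇒ runs west runs west runs runs runs G west west   [S -> runs G]
runs west runs west runs runs runs G west west ⇒ runs west runs west runs runs runs runs west west west west   [G -> runs west west]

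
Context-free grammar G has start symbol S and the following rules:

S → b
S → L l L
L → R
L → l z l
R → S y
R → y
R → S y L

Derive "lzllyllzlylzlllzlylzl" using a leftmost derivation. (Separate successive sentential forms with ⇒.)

S ⇒ LlL   [S → L l L]
LlL ⇒ lzllL   [L → l z l]
lzllL ⇒ lzllR   [L → R]
lzllR ⇒ lzllSyL   [R → S y L]
lzllSyL ⇒ lzllLlLyL   [S → L l L]
lzllLlLyL ⇒ lzllRlLyL   [L → R]
lzllRlLyL ⇒ lzllSyLlLyL   [R → S y L]
lzllSyLlLyL ⇒ lzllLlLyLlLyL   [S → L l L]
lzllLlLyLlLyL ⇒ lzllRlLyLlLyL   [L → R]
lzllRlLyLlLyL ⇒ lzllylLyLlLyL   [R → y]
lzllylLyLlLyL ⇒ lzllyllzlyLlLyL   [L → l z l]
lzllyllzlyLlLyL ⇒ lzllyllzlylzllLyL   [L → l z l]
lzllyllzlylzllLyL ⇒ lzllyllzlylzlllzlyL   [L → l z l]
lzllyllzlylzlllzlyL ⇒ lzllyllzlylzlllzlylzl   [L → l z l]

S ⇒ LlL ⇒ lzllL ⇒ lzllR ⇒ lzllSyL ⇒ lzllLlLyL ⇒ lzllRlLyL ⇒ lzllSyLlLyL ⇒ lzllLlLyLlLyL ⇒ lzllRlLyLlLyL ⇒ lzllylLyLlLyL ⇒ lzllyllzlyLlLyL ⇒ lzllyllzlylzllLyL ⇒ lzllyllzlylzlllzlyL ⇒ lzllyllzlylzlllzlylzl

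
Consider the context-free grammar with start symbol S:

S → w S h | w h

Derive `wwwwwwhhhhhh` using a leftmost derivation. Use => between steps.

S=>wSh=>wwShh=>wwwShhh=>wwwwShhhh=>wwwwwShhhhh=>wwwwwwhhhhhh

S => wSh   [S → w S h]
wSh => wwShh   [S → w S h]
wwShh => wwwShhh   [S → w S h]
wwwShhh => wwwwShhhh   [S → w S h]
wwwwShhhh => wwwwwShhhhh   [S → w S h]
wwwwwShhhhh => wwwwwwhhhhhh   [S → w h]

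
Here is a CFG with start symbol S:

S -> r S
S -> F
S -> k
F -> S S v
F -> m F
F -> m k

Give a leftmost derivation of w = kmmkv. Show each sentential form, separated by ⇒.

S⇒F⇒SSv⇒kSv⇒kFv⇒kmFv⇒kmmkv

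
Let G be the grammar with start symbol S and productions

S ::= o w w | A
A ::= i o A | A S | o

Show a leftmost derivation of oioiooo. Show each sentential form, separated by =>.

S => A => AS => ASS => oSS => oAS => oioAS => oioioAS => oioiooS => oioiooA => oioiooo

S => A   [S ::= A]
A => AS   [A ::= A S]
AS => ASS   [A ::= A S]
ASS => oSS   [A ::= o]
oSS => oAS   [S ::= A]
oAS => oioAS   [A ::= i o A]
oioAS => oioioAS   [A ::= i o A]
oioioAS => oioiooS   [A ::= o]
oioiooS => oioiooA   [S ::= A]
oioiooA => oioiooo   [A ::= o]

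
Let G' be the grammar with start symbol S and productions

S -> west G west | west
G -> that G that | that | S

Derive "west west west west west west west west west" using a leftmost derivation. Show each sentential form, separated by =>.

S => west G west   [S -> west G west]
west G west => west S west   [G -> S]
west S west => west west G west west   [S -> west G west]
west west G west west => west west S west west   [G -> S]
west west S west west => west west west G west west west   [S -> west G west]
west west west G west west west => west west west S west west west   [G -> S]
west west west S west west west => west west west west G west west west west   [S -> west G west]
west west west west G west west west west => west west west west S west west west west   [G -> S]
west west west west S west west west west => west west west west west west west west west   [S -> west]

S => west G west => west S west => west west G west west => west west S west west => west west west G west west west => west west west S west west west => west west west west G west west west west => west west west west S west west west west => west west west west west west west west west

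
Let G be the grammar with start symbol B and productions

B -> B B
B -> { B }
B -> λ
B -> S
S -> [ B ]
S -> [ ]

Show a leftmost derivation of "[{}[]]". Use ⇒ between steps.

B ⇒ S   [B -> S]
S ⇒ [B]   [S -> [ B ]]
[B] ⇒ [BB]   [B -> B B]
[BB] ⇒ [BBB]   [B -> B B]
[BBB] ⇒ [{B}BB]   [B -> { B }]
[{B}BB] ⇒ [{}BB]   [B -> λ]
[{}BB] ⇒ [{}SB]   [B -> S]
[{}SB] ⇒ [{}[B]B]   [S -> [ B ]]
[{}[B]B] ⇒ [{}[]B]   [B -> λ]
[{}[]B] ⇒ [{}[]]   [B -> λ]

B ⇒ S ⇒ [B] ⇒ [BB] ⇒ [BBB] ⇒ [{B}BB] ⇒ [{}BB] ⇒ [{}SB] ⇒ [{}[B]B] ⇒ [{}[]B] ⇒ [{}[]]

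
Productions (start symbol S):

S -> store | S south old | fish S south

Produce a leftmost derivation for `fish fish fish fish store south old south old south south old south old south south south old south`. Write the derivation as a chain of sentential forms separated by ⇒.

S ⇒ fish S south ⇒ fish S south old south ⇒ fish fish S south south old south ⇒ fish fish fish S south south south old south ⇒ fish fish fish S south old south south south old south ⇒ fish fish fish S south old south old south south south old south ⇒ fish fish fish fish S south south old south old south south south old south ⇒ fish fish fish fish S south old south south old south old south south south old south ⇒ fish fish fish fish S south old south old south south old south old south south south old south ⇒ fish fish fish fish store south old south old south south old south old south south south old south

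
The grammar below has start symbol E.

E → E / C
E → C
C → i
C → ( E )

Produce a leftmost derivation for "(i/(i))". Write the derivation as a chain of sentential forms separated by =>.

E => C => (E) => (E/C) => (C/C) => (i/C) => (i/(E)) => (i/(C)) => (i/(i))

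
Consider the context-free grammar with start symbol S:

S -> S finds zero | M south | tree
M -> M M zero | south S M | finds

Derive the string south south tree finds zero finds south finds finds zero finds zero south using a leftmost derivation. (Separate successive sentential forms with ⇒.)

S ⇒ M south   [S -> M south]
M south ⇒ M M zero south   [M -> M M zero]
M M zero south ⇒ M M zero M zero south   [M -> M M zero]
M M zero M zero south ⇒ south S M M zero M zero south   [M -> south S M]
south S M M zero M zero south ⇒ south M south M M zero M zero south   [S -> M south]
south M south M M zero M zero south ⇒ south south S M south M M zero M zero south   [M -> south S M]
south south S M south M M zero M zero south ⇒ south south S finds zero M south M M zero M zero south   [S -> S finds zero]
south south S finds zero M south M M zero M zero south ⇒ south south tree finds zero M south M M zero M zero south   [S -> tree]
south south tree finds zero M south M M zero M zero south ⇒ south south tree finds zero finds south M M zero M zero south   [M -> finds]
south south tree finds zero finds south M M zero M zero south ⇒ south south tree finds zero finds south finds M zero M zero south   [M -> finds]
south south tree finds zero finds south finds M zero M zero south ⇒ south south tree finds zero finds south finds finds zero M zero south   [M -> finds]
south south tree finds zero finds south finds finds zero M zero south ⇒ south south tree finds zero finds south finds finds zero finds zero south   [M -> finds]

S ⇒ M south ⇒ M M zero south ⇒ M M zero M zero south ⇒ south S M M zero M zero south ⇒ south M south M M zero M zero south ⇒ south south S M south M M zero M zero south ⇒ south south S finds zero M south M M zero M zero south ⇒ south south tree finds zero M south M M zero M zero south ⇒ south south tree finds zero finds south M M zero M zero south ⇒ south south tree finds zero finds south finds M zero M zero south ⇒ south south tree finds zero finds south finds finds zero M zero south ⇒ south south tree finds zero finds south finds finds zero finds zero south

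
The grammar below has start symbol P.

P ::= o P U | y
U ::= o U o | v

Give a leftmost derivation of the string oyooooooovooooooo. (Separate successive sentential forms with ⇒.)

P ⇒ oPU ⇒ oyU ⇒ oyoUo ⇒ oyooUoo ⇒ oyoooUooo ⇒ oyooooUoooo ⇒ oyoooooUooooo ⇒ oyooooooUoooooo ⇒ oyoooooooUooooooo ⇒ oyooooooovooooooo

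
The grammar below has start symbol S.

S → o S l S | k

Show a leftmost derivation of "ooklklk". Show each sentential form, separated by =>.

S=>oSlS=>ooSlSlS=>ooklSlS=>ooklklS=>ooklklk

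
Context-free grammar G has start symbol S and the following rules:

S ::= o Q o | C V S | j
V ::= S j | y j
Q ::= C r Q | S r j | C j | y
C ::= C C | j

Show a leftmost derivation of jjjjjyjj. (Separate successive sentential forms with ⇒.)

S ⇒ CVS   [S ::= C V S]
CVS ⇒ CCVS   [C ::= C C]
CCVS ⇒ CCCVS   [C ::= C C]
CCCVS ⇒ CCCCVS   [C ::= C C]
CCCCVS ⇒ jCCCVS   [C ::= j]
jCCCVS ⇒ jCCCCVS   [C ::= C C]
jCCCCVS ⇒ jjCCCVS   [C ::= j]
jjCCCVS ⇒ jjjCCVS   [C ::= j]
jjjCCVS ⇒ jjjjCVS   [C ::= j]
jjjjCVS ⇒ jjjjjVS   [C ::= j]
jjjjjVS ⇒ jjjjjyjS   [V ::= y j]
jjjjjyjS ⇒ jjjjjyjj   [S ::= j]

S ⇒ CVS ⇒ CCVS ⇒ CCCVS ⇒ CCCCVS ⇒ jCCCVS ⇒ jCCCCVS ⇒ jjCCCVS ⇒ jjjCCVS ⇒ jjjjCVS ⇒ jjjjjVS ⇒ jjjjjyjS ⇒ jjjjjyjj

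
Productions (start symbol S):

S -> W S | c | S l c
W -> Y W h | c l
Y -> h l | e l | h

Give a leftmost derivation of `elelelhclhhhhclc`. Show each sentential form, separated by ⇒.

S ⇒ Slc   [S -> S l c]
Slc ⇒ WSlc   [S -> W S]
WSlc ⇒ YWhSlc   [W -> Y W h]
YWhSlc ⇒ elWhSlc   [Y -> e l]
elWhSlc ⇒ elYWhhSlc   [W -> Y W h]
elYWhhSlc ⇒ elelWhhSlc   [Y -> e l]
elelWhhSlc ⇒ elelYWhhhSlc   [W -> Y W h]
elelYWhhhSlc ⇒ elelelWhhhSlc   [Y -> e l]
elelelWhhhSlc ⇒ elelelYWhhhhSlc   [W -> Y W h]
elelelYWhhhhSlc ⇒ elelelhWhhhhSlc   [Y -> h]
elelelhWhhhhSlc ⇒ elelelhclhhhhSlc   [W -> c l]
elelelhclhhhhSlc ⇒ elelelhclhhhhclc   [S -> c]

S ⇒ Slc ⇒ WSlc ⇒ YWhSlc ⇒ elWhSlc ⇒ elYWhhSlc ⇒ elelWhhSlc ⇒ elelYWhhhSlc ⇒ elelelWhhhSlc ⇒ elelelYWhhhhSlc ⇒ elelelhWhhhhSlc ⇒ elelelhclhhhhSlc ⇒ elelelhclhhhhclc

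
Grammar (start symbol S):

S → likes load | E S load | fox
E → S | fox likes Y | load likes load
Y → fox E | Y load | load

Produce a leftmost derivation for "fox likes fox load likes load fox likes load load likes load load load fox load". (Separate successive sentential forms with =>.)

S => E S load   [S → E S load]
E S load => fox likes Y S load   [E → fox likes Y]
fox likes Y S load => fox likes fox E S load   [Y → fox E]
fox likes fox E S load => fox likes fox S S load   [E → S]
fox likes fox S S load => fox likes fox E S load S load   [S → E S load]
fox likes fox E S load S load => fox likes fox load likes load S load S load   [E → load likes load]
fox likes fox load likes load S load S load => fox likes fox load likes load E S load load S load   [S → E S load]
fox likes fox load likes load E S load load S load => fox likes fox load likes load fox likes Y S load load S load   [E → fox likes Y]
fox likes fox load likes load fox likes Y S load load S load => fox likes fox load likes load fox likes Y load S load load S load   [Y → Y load]
fox likes fox load likes load fox likes Y load S load load S load => fox likes fox load likes load fox likes load load S load load S load   [Y → load]
fox likes fox load likes load fox likes load load S load load S load => fox likes fox load likes load fox likes load load likes load load load S load   [S → likes load]
fox likes fox load likes load fox likes load load likes load load load S load => fox likes fox load likes load fox likes load load likes load load load fox load   [S → fox]

S => E S load => fox likes Y S load => fox likes fox E S load => fox likes fox S S load => fox likes fox E S load S load => fox likes fox load likes load S load S load => fox likes fox load likes load E S load load S load => fox likes fox load likes load fox likes Y S load load S load => fox likes fox load likes load fox likes Y load S load load S load => fox likes fox load likes load fox likes load load S load load S load => fox likes fox load likes load fox likes load load likes load load load S load => fox likes fox load likes load fox likes load load likes load load load fox load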